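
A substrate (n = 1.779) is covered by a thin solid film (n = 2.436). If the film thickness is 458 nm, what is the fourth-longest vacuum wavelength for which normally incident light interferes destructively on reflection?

558 nm

At the upper boundary (n = 1.0 to n = 2.436) the reflected ray undergoes a half-wave phase shift.
Ray reflecting at the bottom interface goes from n = 2.436 toward n = 1.779: no phase shift.
The two reflections differ by half a wavelength.
With one net inversion, destructive interference in reflection requires 2 n t = m λ.
λ = 2 n t / m. The fourth-longest wavelength is m = 4: λ = 2 × 2.436 × 458 / 4.00 = 558 nm.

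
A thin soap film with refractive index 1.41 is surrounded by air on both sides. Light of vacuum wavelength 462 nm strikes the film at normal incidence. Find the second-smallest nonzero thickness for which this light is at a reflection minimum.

At the upper boundary (n = 1.0 to n = 1.41) the reflected ray undergoes a half-wave phase shift.
Bottom surface (1.41 → 1.0): reflection off a lower-index medium gives no phase shift.
Exactly one π shift → a net half-wave offset.
So the condition for destructive reflection is 2 n t = m λ.
The second-smallest nonzero thickness corresponds to m = 2: t = m λ / (2 n) = 2.00 × 462 / (2 × 1.41) = 328 nm.

328 nm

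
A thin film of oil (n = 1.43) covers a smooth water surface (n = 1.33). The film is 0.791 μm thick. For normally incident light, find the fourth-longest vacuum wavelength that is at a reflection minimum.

566 nm

At the upper boundary (n = 1.0 to n = 1.43) the reflected ray undergoes a half-wave phase shift.
Ray reflecting at the bottom interface goes from n = 1.43 toward n = 1.33: no phase shift.
Exactly one π shift → a net half-wave offset.
So the condition for destructive reflection is 2 n t = m λ.
λ = 2 n t / m. The fourth-longest wavelength is m = 4: λ = 2 × 1.43 × 791 / 4.00 = 566 nm.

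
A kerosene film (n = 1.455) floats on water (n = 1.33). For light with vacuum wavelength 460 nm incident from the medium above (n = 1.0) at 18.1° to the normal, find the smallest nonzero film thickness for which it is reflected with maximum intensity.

At the upper boundary (n = 1.0 to n = 1.455) the reflected ray undergoes a half-wave phase shift.
At the lower boundary (n = 1.455 to n = 1.33) the reflected ray undergoes no phase shift.
Net: one phase inversion between the two reflected rays.
For strong reflection here: 2 n t cos θ_r = (m + ½) λ.
Snell's law: 1.0 sin 18.1° = 1.455 sin θ_r → sin θ_r = 0.214, cos θ_r = 0.977.
Minimum at m = 0: t = λ / (4 n cos θ_r) = 460 / (4 × 1.455 × 0.977) = 80.9 nm.

80.9 nm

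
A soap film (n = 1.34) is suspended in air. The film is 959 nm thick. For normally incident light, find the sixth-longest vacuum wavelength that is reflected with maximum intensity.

467 nm

Top surface (1.0 → 1.34): reflection off a higher-index medium gives a half-wave phase shift.
At the lower boundary (n = 1.34 to n = 1.0) the reflected ray undergoes no phase shift.
The two reflections differ by half a wavelength.
For maximum reflection here: 2 n t = (m + ½) λ.
λ = 2 n t / (m + ½). The sixth-longest wavelength is m = 5: λ = 2 × 1.34 × 959 / 5.50 = 467 nm.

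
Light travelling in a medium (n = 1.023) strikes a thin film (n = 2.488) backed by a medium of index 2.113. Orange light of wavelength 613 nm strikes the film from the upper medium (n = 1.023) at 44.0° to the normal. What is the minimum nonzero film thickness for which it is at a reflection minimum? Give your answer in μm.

0.129 μm

At the upper boundary (n = 1.023 to n = 2.488) the reflected ray undergoes a half-wave phase shift.
At the lower boundary (n = 2.488 to n = 2.113) the reflected ray undergoes no phase shift.
Exactly one π shift → a net half-wave offset.
So the condition for destructive reflection is 2 n t cos θ_r = m λ.
Snell's law: 1.023 sin 44.0° = 2.488 sin θ_r → sin θ_r = 0.286, cos θ_r = 0.958.
Minimum nonzero at m = 1: t = λ / (2 n cos θ_r) = 613 / (2 × 2.488 × 0.958) = 129 nm.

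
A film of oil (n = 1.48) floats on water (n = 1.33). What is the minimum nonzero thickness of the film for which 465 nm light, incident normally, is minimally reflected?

157 nm

Top surface (1.0 → 1.48): reflection off a higher-index medium gives a half-wave phase shift.
Bottom surface (1.48 → 1.33): reflection off a lower-index medium gives no phase shift.
The two reflections differ by half a wavelength.
So the condition for destructive reflection is 2 n t = m λ.
Minimum nonzero at m = 1: t = λ / (2 n) = 465 / (2 × 1.48) = 157 nm.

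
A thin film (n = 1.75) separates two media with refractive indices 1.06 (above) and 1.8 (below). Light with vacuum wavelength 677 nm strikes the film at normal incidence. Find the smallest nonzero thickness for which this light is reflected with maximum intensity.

193 nm

At the upper boundary (n = 1.06 to n = 1.75) the reflected ray undergoes a half-wave phase shift.
Ray reflecting at the bottom interface goes from n = 1.75 toward n = 1.8: a half-wave phase shift.
Net: no relative phase inversion (both shifts match).
With no net inversion, constructive interference in reflection requires 2 n t = m λ.
The smallest nonzero thickness corresponds to m = 1: t = m λ / (2 n) = 1.00 × 677 / (2 × 1.75) = 193 nm.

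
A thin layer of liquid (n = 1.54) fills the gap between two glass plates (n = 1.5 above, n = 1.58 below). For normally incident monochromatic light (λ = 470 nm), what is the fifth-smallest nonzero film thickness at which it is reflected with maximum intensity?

763 nm

At the upper boundary (n = 1.5 to n = 1.54) the reflected ray undergoes a half-wave phase shift.
At the lower boundary (n = 1.54 to n = 1.58) the reflected ray undergoes a half-wave phase shift.
The two reflections carry the same phase change, so no net offset.
With no net inversion, constructive interference in reflection requires 2 n t = m λ.
The fifth-smallest nonzero thickness corresponds to m = 5: t = m λ / (2 n) = 5.00 × 470 / (2 × 1.54) = 763 nm.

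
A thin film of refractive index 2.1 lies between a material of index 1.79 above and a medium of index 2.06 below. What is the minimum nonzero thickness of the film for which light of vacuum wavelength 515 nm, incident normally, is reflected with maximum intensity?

Ray reflecting at the top interface goes from n = 1.79 toward n = 2.1: a half-wave phase shift.
At the lower boundary (n = 2.1 to n = 2.06) the reflected ray undergoes no phase shift.
The two reflections differ by half a wavelength.
So the condition for constructive reflection is 2 n t = (m + ½) λ.
Minimum at m = 0: t = λ / (4 n) = 515 / (4 × 2.1) = 61.3 nm.

61.3 nm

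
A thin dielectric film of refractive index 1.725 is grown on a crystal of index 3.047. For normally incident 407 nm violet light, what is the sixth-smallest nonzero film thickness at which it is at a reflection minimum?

649 nm

Top surface (1.0 → 1.725): reflection off a higher-index medium gives a half-wave phase shift.
At the lower boundary (n = 1.725 to n = 3.047) the reflected ray undergoes a half-wave phase shift.
Zero or two π shifts → no net half-wave offset.
With no net inversion, destructive interference in reflection requires 2 n t = (m + ½) λ.
The sixth-smallest nonzero thickness corresponds to m = 5: t = (m + ½) λ / (2 n) = 5.50 × 407 / (2 × 1.725) = 649 nm.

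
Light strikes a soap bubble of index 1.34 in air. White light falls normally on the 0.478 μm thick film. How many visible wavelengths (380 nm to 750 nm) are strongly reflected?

1

Top surface (1.0 → 1.34): reflection off a higher-index medium gives a half-wave phase shift.
At the lower boundary (n = 1.34 to n = 1.0) the reflected ray undergoes no phase shift.
Net: one phase inversion between the two reflected rays.
So the condition for constructive reflection is 2 n t = (m + ½) λ.
λ = 2 n t / (m + ½) = 1281 / (m + ½) nm.
m=1: 854 nm (IR); m=2: 512 nm (visible); m=3: 366 nm (UV).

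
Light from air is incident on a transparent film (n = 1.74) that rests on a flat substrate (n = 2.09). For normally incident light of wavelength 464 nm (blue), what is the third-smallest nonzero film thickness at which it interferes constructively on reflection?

Ray reflecting at the top interface goes from n = 1.0 toward n = 1.74: a half-wave phase shift.
Bottom surface (1.74 → 2.09): reflection off a higher-index medium gives a half-wave phase shift.
The two reflections carry the same phase change, so no net offset.
For strong reflection here: 2 n t = m λ.
The third-smallest nonzero thickness corresponds to m = 3: t = m λ / (2 n) = 3.00 × 464 / (2 × 1.74) = 400 nm.

400 nm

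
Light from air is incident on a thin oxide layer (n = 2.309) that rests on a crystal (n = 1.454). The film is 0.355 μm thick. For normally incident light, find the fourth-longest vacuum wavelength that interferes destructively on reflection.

410 nm

At the upper boundary (n = 1.0 to n = 2.309) the reflected ray undergoes a half-wave phase shift.
Ray reflecting at the bottom interface goes from n = 2.309 toward n = 1.454: no phase shift.
The two reflections differ by half a wavelength.
So the condition for destructive reflection is 2 n t = m λ.
λ = 2 n t / m. The fourth-longest wavelength is m = 4: λ = 2 × 2.309 × 355 / 4.00 = 410 nm.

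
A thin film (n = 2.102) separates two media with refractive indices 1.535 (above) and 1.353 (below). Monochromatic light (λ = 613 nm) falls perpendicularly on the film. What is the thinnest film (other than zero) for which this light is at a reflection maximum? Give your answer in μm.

0.0729 μm

Ray reflecting at the top interface goes from n = 1.535 toward n = 2.102: a half-wave phase shift.
Ray reflecting at the bottom interface goes from n = 2.102 toward n = 1.353: no phase shift.
The two reflections differ by half a wavelength.
So the condition for constructive reflection is 2 n t = (m + ½) λ.
Minimum at m = 0: t = λ / (4 n) = 613 / (4 × 2.102) = 72.9 nm.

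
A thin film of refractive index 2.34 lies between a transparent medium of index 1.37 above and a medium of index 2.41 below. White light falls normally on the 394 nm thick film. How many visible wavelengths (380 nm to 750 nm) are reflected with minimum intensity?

Ray reflecting at the top interface goes from n = 1.37 toward n = 2.34: a half-wave phase shift.
At the lower boundary (n = 2.34 to n = 2.41) the reflected ray undergoes a half-wave phase shift.
Net: no relative phase inversion (both shifts match).
With no net inversion, destructive interference in reflection requires 2 n t = (m + ½) λ.
λ = 2 n t / (m + ½) = 1844 / (m + ½) nm.
m=1: 1229 nm (IR); m=2: 738 nm (visible); m=3: 527 nm (visible); m=4: 410 nm (visible); m=5: 335 nm (UV).

3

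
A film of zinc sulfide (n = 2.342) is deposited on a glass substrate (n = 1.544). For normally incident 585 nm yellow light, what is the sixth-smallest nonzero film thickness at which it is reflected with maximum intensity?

687 nm

Top surface (1.0 → 2.342): reflection off a higher-index medium gives a half-wave phase shift.
Ray reflecting at the bottom interface goes from n = 2.342 toward n = 1.544: no phase shift.
Exactly one π shift → a net half-wave offset.
With one net inversion, constructive interference in reflection requires 2 n t = (m + ½) λ.
The sixth-smallest nonzero thickness corresponds to m = 5: t = (m + ½) λ / (2 n) = 5.50 × 585 / (2 × 2.342) = 687 nm.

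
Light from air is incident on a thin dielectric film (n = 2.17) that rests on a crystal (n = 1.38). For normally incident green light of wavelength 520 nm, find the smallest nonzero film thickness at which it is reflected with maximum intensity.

59.9 nm

Top surface (1.0 → 2.17): reflection off a higher-index medium gives a half-wave phase shift.
Bottom surface (2.17 → 1.38): reflection off a lower-index medium gives no phase shift.
The two reflections differ by half a wavelength.
So the condition for constructive reflection is 2 n t = (m + ½) λ.
Minimum at m = 0: t = λ / (4 n) = 520 / (4 × 2.17) = 59.9 nm.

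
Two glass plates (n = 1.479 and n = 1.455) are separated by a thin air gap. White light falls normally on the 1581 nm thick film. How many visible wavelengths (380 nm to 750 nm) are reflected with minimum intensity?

Top surface (1.479 → 1.0): reflection off a lower-index medium gives no phase shift.
Bottom surface (1.0 → 1.455): reflection off a higher-index medium gives a half-wave phase shift.
Net: one phase inversion between the two reflected rays.
So the condition for destructive reflection is 2 n t = m λ.
λ = 2 n t / m = 3162 / m nm.
m=4: 791 nm (IR); m=5: 632 nm (visible); m=6: 527 nm (visible); m=7: 452 nm (visible); m=8: 395 nm (visible); m=9: 351 nm (UV).

4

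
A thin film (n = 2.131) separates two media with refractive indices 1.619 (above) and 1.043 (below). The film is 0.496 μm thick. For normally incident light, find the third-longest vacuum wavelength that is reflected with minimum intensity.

705 nm

Ray reflecting at the top interface goes from n = 1.619 toward n = 2.131: a half-wave phase shift.
At the lower boundary (n = 2.131 to n = 1.043) the reflected ray undergoes no phase shift.
Exactly one π shift → a net half-wave offset.
So the condition for destructive reflection is 2 n t = m λ.
λ = 2 n t / m. The third-longest wavelength is m = 3: λ = 2 × 2.131 × 496 / 3.00 = 705 nm.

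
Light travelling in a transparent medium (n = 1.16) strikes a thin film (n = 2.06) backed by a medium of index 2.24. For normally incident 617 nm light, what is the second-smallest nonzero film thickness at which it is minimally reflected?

At the upper boundary (n = 1.16 to n = 2.06) the reflected ray undergoes a half-wave phase shift.
Bottom surface (2.06 → 2.24): reflection off a higher-index medium gives a half-wave phase shift.
Net: no relative phase inversion (both shifts match).
With no net inversion, destructive interference in reflection requires 2 n t = (m + ½) λ.
The second-smallest nonzero thickness corresponds to m = 1: t = (m + ½) λ / (2 n) = 1.50 × 617 / (2 × 2.06) = 225 nm.

225 nm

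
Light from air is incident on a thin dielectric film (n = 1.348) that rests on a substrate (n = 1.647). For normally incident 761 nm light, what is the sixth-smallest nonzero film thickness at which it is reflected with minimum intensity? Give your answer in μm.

Top surface (1.0 → 1.348): reflection off a higher-index medium gives a half-wave phase shift.
Ray reflecting at the bottom interface goes from n = 1.348 toward n = 1.647: a half-wave phase shift.
Zero or two π shifts → no net half-wave offset.
For weak reflection here: 2 n t = (m + ½) λ.
The sixth-smallest nonzero thickness corresponds to m = 5: t = (m + ½) λ / (2 n) = 5.50 × 761 / (2 × 1.348) = 1552 nm.

1.55 μm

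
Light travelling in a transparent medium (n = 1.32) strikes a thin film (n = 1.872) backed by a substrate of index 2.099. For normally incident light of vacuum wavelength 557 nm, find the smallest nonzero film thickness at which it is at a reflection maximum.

149 nm

At the upper boundary (n = 1.32 to n = 1.872) the reflected ray undergoes a half-wave phase shift.
At the lower boundary (n = 1.872 to n = 2.099) the reflected ray undergoes a half-wave phase shift.
The two reflections carry the same phase change, so no net offset.
For maximum reflection here: 2 n t = m λ.
Minimum nonzero at m = 1: t = λ / (2 n) = 557 / (2 × 1.872) = 149 nm.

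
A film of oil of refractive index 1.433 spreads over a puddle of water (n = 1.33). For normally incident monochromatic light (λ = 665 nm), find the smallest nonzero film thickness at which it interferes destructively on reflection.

At the upper boundary (n = 1.0 to n = 1.433) the reflected ray undergoes a half-wave phase shift.
Ray reflecting at the bottom interface goes from n = 1.433 toward n = 1.33: no phase shift.
The two reflections differ by half a wavelength.
For weak reflection here: 2 n t = m λ.
Minimum nonzero at m = 1: t = λ / (2 n) = 665 / (2 × 1.433) = 232 nm.

232 nm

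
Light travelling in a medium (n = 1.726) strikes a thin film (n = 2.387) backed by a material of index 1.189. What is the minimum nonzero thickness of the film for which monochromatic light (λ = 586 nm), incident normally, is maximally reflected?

61.4 nm

At the upper boundary (n = 1.726 to n = 2.387) the reflected ray undergoes a half-wave phase shift.
Ray reflecting at the bottom interface goes from n = 2.387 toward n = 1.189: no phase shift.
Net: one phase inversion between the two reflected rays.
For maximum reflection here: 2 n t = (m + ½) λ.
Minimum at m = 0: t = λ / (4 n) = 586 / (4 × 2.387) = 61.4 nm.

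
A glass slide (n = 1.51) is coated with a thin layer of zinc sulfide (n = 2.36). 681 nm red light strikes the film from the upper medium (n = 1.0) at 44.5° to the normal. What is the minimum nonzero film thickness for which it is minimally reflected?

151 nm

Ray reflecting at the top interface goes from n = 1.0 toward n = 2.36: a half-wave phase shift.
Bottom surface (2.36 → 1.51): reflection off a lower-index medium gives no phase shift.
Net: one phase inversion between the two reflected rays.
With one net inversion, destructive interference in reflection requires 2 n t cos θ_r = m λ.
Snell's law: 1.0 sin 44.5° = 2.36 sin θ_r → sin θ_r = 0.297, cos θ_r = 0.955.
Minimum nonzero at m = 1: t = λ / (2 n cos θ_r) = 681 / (2 × 2.36 × 0.955) = 151 nm.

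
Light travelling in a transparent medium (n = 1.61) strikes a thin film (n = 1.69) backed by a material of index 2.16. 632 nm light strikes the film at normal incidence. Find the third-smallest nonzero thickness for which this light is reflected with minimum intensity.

467 nm

Ray reflecting at the top interface goes from n = 1.61 toward n = 1.69: a half-wave phase shift.
At the lower boundary (n = 1.69 to n = 2.16) the reflected ray undergoes a half-wave phase shift.
Zero or two π shifts → no net half-wave offset.
So the condition for destructive reflection is 2 n t = (m + ½) λ.
The third-smallest nonzero thickness corresponds to m = 2: t = (m + ½) λ / (2 n) = 2.50 × 632 / (2 × 1.69) = 467 nm.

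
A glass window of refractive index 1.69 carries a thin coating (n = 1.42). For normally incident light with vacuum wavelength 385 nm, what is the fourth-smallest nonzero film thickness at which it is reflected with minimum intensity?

474 nm

Ray reflecting at the top interface goes from n = 1.0 toward n = 1.42: a half-wave phase shift.
Bottom surface (1.42 → 1.69): reflection off a higher-index medium gives a half-wave phase shift.
Net: no relative phase inversion (both shifts match).
With no net inversion, destructive interference in reflection requires 2 n t = (m + ½) λ.
The fourth-smallest nonzero thickness corresponds to m = 3: t = (m + ½) λ / (2 n) = 3.50 × 385 / (2 × 1.42) = 474 nm.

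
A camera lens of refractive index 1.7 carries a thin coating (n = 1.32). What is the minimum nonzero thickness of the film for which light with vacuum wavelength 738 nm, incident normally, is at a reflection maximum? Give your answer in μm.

0.280 μm

Top surface (1.0 → 1.32): reflection off a higher-index medium gives a half-wave phase shift.
Ray reflecting at the bottom interface goes from n = 1.32 toward n = 1.7: a half-wave phase shift.
Net: no relative phase inversion (both shifts match).
For strong reflection here: 2 n t = m λ.
Minimum nonzero at m = 1: t = λ / (2 n) = 738 / (2 × 1.32) = 280 nm.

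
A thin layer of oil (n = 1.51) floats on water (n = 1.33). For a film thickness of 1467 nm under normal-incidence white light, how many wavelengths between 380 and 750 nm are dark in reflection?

6

Ray reflecting at the top interface goes from n = 1.0 toward n = 1.51: a half-wave phase shift.
At the lower boundary (n = 1.51 to n = 1.33) the reflected ray undergoes no phase shift.
The two reflections differ by half a wavelength.
For minimum reflection here: 2 n t = m λ.
λ = 2 n t / m = 4430 / m nm.
m=5: 886 nm (IR); m=6: 738 nm (visible); m=7: 633 nm (visible); m=8: 554 nm (visible); m=9: 492 nm (visible); m=10: 443 nm (visible); m=11: 403 nm (visible); m=12: 369 nm (UV).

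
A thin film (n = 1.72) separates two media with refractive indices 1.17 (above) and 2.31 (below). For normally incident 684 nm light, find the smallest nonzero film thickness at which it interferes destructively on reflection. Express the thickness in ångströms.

994 Å

Ray reflecting at the top interface goes from n = 1.17 toward n = 1.72: a half-wave phase shift.
Bottom surface (1.72 → 2.31): reflection off a higher-index medium gives a half-wave phase shift.
Zero or two π shifts → no net half-wave offset.
With no net inversion, destructive interference in reflection requires 2 n t = (m + ½) λ.
Minimum at m = 0: t = λ / (4 n) = 684 / (4 × 1.72) = 99.4 nm.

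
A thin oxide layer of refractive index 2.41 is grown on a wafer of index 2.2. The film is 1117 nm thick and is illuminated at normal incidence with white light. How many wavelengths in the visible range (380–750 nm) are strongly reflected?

7

At the upper boundary (n = 1.0 to n = 2.41) the reflected ray undergoes a half-wave phase shift.
At the lower boundary (n = 2.41 to n = 2.2) the reflected ray undergoes no phase shift.
Exactly one π shift → a net half-wave offset.
For maximum reflection here: 2 n t = (m + ½) λ.
λ = 2 n t / (m + ½) = 5384 / (m + ½) nm.
m=6: 828 nm (IR); m=7: 718 nm (visible); m=8: 633 nm (visible); m=9: 567 nm (visible); m=10: 513 nm (visible); m=11: 468 nm (visible); m=12: 431 nm (visible); m=13: 399 nm (visible); m=14: 371 nm (UV).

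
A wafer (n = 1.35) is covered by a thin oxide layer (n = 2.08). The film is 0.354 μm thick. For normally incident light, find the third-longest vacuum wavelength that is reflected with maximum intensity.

Ray reflecting at the top interface goes from n = 1.0 toward n = 2.08: a half-wave phase shift.
Bottom surface (2.08 → 1.35): reflection off a lower-index medium gives no phase shift.
The two reflections differ by half a wavelength.
With one net inversion, constructive interference in reflection requires 2 n t = (m + ½) λ.
λ = 2 n t / (m + ½). The third-longest wavelength is m = 2: λ = 2 × 2.08 × 354 / 2.50 = 589 nm.

589 nm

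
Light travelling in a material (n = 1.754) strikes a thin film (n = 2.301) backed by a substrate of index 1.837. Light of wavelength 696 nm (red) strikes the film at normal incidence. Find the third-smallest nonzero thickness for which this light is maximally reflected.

378 nm

Ray reflecting at the top interface goes from n = 1.754 toward n = 2.301: a half-wave phase shift.
At the lower boundary (n = 2.301 to n = 1.837) the reflected ray undergoes no phase shift.
The two reflections differ by half a wavelength.
So the condition for constructive reflection is 2 n t = (m + ½) λ.
The third-smallest nonzero thickness corresponds to m = 2: t = (m + ½) λ / (2 n) = 2.50 × 696 / (2 × 2.301) = 378 nm.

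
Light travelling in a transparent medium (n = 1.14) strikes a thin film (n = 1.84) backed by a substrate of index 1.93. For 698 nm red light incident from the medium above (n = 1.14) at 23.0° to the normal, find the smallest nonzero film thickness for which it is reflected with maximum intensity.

195 nm

Top surface (1.14 → 1.84): reflection off a higher-index medium gives a half-wave phase shift.
Ray reflecting at the bottom interface goes from n = 1.84 toward n = 1.93: a half-wave phase shift.
Zero or two π shifts → no net half-wave offset.
For bright reflection here: 2 n t cos θ_r = m λ.
Snell's law: 1.14 sin 23.0° = 1.84 sin θ_r → sin θ_r = 0.242, cos θ_r = 0.970.
Minimum nonzero at m = 1: t = λ / (2 n cos θ_r) = 698 / (2 × 1.84 × 0.970) = 195 nm.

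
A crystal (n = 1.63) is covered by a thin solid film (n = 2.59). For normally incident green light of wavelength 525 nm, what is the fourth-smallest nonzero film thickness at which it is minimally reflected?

405 nm

Ray reflecting at the top interface goes from n = 1.0 toward n = 2.59: a half-wave phase shift.
Bottom surface (2.59 → 1.63): reflection off a lower-index medium gives no phase shift.
The two reflections differ by half a wavelength.
With one net inversion, destructive interference in reflection requires 2 n t = m λ.
The fourth-smallest nonzero thickness corresponds to m = 4: t = m λ / (2 n) = 4.00 × 525 / (2 × 2.59) = 405 nm.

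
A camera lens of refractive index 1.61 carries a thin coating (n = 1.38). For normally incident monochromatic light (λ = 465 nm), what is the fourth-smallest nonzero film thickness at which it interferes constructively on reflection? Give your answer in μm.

0.674 μm

Ray reflecting at the top interface goes from n = 1.0 toward n = 1.38: a half-wave phase shift.
At the lower boundary (n = 1.38 to n = 1.61) the reflected ray undergoes a half-wave phase shift.
The two reflections carry the same phase change, so no net offset.
For maximum reflection here: 2 n t = m λ.
The fourth-smallest nonzero thickness corresponds to m = 4: t = m λ / (2 n) = 4.00 × 465 / (2 × 1.38) = 674 nm.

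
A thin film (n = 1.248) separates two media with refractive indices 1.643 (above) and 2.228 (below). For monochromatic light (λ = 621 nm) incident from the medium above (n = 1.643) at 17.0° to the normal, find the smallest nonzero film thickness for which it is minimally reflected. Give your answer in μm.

At the upper boundary (n = 1.643 to n = 1.248) the reflected ray undergoes no phase shift.
Bottom surface (1.248 → 2.228): reflection off a higher-index medium gives a half-wave phase shift.
Net: one phase inversion between the two reflected rays.
For minimum reflection here: 2 n t cos θ_r = m λ.
Snell's law: 1.643 sin 17.0° = 1.248 sin θ_r → sin θ_r = 0.385, cos θ_r = 0.923.
Minimum nonzero at m = 1: t = λ / (2 n cos θ_r) = 621 / (2 × 1.248 × 0.923) = 270 nm.

0.270 μm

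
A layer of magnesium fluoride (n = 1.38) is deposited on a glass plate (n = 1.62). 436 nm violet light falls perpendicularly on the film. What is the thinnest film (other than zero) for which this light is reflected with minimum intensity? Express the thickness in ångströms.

Top surface (1.0 → 1.38): reflection off a higher-index medium gives a half-wave phase shift.
At the lower boundary (n = 1.38 to n = 1.62) the reflected ray undergoes a half-wave phase shift.
The two reflections carry the same phase change, so no net offset.
For minimum reflection here: 2 n t = (m + ½) λ.
Minimum at m = 0: t = λ / (4 n) = 436 / (4 × 1.38) = 79.0 nm.

790 Å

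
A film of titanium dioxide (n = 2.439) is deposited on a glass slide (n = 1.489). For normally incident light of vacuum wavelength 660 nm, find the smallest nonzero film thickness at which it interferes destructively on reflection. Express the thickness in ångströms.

1353 Å

Top surface (1.0 → 2.439): reflection off a higher-index medium gives a half-wave phase shift.
Bottom surface (2.439 → 1.489): reflection off a lower-index medium gives no phase shift.
The two reflections differ by half a wavelength.
For weak reflection here: 2 n t = m λ.
Minimum nonzero at m = 1: t = λ / (2 n) = 660 / (2 × 2.439) = 135 nm.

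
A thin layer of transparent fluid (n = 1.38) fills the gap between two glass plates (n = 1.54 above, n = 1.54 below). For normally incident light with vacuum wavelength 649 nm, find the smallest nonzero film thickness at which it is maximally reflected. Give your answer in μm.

0.118 μm

Ray reflecting at the top interface goes from n = 1.54 toward n = 1.38: no phase shift.
Bottom surface (1.38 → 1.54): reflection off a higher-index medium gives a half-wave phase shift.
Net: one phase inversion between the two reflected rays.
For bright reflection here: 2 n t = (m + ½) λ.
Minimum at m = 0: t = λ / (4 n) = 649 / (4 × 1.38) = 118 nm.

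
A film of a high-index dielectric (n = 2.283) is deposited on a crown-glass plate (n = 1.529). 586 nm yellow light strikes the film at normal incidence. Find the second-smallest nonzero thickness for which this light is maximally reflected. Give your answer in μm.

0.193 μm

Ray reflecting at the top interface goes from n = 1.0 toward n = 2.283: a half-wave phase shift.
At the lower boundary (n = 2.283 to n = 1.529) the reflected ray undergoes no phase shift.
Net: one phase inversion between the two reflected rays.
For strong reflection here: 2 n t = (m + ½) λ.
The second-smallest nonzero thickness corresponds to m = 1: t = (m + ½) λ / (2 n) = 1.50 × 586 / (2 × 2.283) = 193 nm.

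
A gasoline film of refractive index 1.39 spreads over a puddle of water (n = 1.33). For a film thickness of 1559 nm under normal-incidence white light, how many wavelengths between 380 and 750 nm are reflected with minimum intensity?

6

At the upper boundary (n = 1.0 to n = 1.39) the reflected ray undergoes a half-wave phase shift.
Bottom surface (1.39 → 1.33): reflection off a lower-index medium gives no phase shift.
Net: one phase inversion between the two reflected rays.
With one net inversion, destructive interference in reflection requires 2 n t = m λ.
λ = 2 n t / m = 4334 / m nm.
m=5: 867 nm (IR); m=6: 722 nm (visible); m=7: 619 nm (visible); m=8: 542 nm (visible); m=9: 482 nm (visible); m=10: 433 nm (visible); m=11: 394 nm (visible); m=12: 361 nm (UV).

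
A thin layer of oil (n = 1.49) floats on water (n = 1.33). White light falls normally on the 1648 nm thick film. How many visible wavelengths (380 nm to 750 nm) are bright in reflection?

6

At the upper boundary (n = 1.0 to n = 1.49) the reflected ray undergoes a half-wave phase shift.
At the lower boundary (n = 1.49 to n = 1.33) the reflected ray undergoes no phase shift.
Net: one phase inversion between the two reflected rays.
So the condition for constructive reflection is 2 n t = (m + ½) λ.
λ = 2 n t / (m + ½) = 4911 / (m + ½) nm.
m=6: 756 nm (IR); m=7: 655 nm (visible); m=8: 578 nm (visible); m=9: 517 nm (visible); m=10: 468 nm (visible); m=11: 427 nm (visible); m=12: 393 nm (visible); m=13: 364 nm (UV).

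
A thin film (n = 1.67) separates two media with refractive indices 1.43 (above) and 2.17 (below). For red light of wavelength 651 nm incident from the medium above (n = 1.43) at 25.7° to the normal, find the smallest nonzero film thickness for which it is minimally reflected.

105 nm

Ray reflecting at the top interface goes from n = 1.43 toward n = 1.67: a half-wave phase shift.
Bottom surface (1.67 → 2.17): reflection off a higher-index medium gives a half-wave phase shift.
The two reflections carry the same phase change, so no net offset.
For minimum reflection here: 2 n t cos θ_r = (m + ½) λ.
Snell's law: 1.43 sin 25.7° = 1.67 sin θ_r → sin θ_r = 0.371, cos θ_r = 0.928.
Minimum at m = 0: t = λ / (4 n cos θ_r) = 651 / (4 × 1.67 × 0.928) = 105 nm.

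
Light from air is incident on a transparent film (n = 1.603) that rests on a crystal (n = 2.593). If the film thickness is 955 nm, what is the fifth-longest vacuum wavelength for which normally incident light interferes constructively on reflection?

612 nm

Top surface (1.0 → 1.603): reflection off a higher-index medium gives a half-wave phase shift.
Bottom surface (1.603 → 2.593): reflection off a higher-index medium gives a half-wave phase shift.
Zero or two π shifts → no net half-wave offset.
For bright reflection here: 2 n t = m λ.
λ = 2 n t / m. The fifth-longest wavelength is m = 5: λ = 2 × 1.603 × 955 / 5.00 = 612 nm.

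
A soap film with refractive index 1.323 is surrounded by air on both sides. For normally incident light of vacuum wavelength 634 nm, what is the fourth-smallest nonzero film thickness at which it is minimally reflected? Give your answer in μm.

0.958 μm

Top surface (1.0 → 1.323): reflection off a higher-index medium gives a half-wave phase shift.
Ray reflecting at the bottom interface goes from n = 1.323 toward n = 1.0: no phase shift.
Exactly one π shift → a net half-wave offset.
With one net inversion, destructive interference in reflection requires 2 n t = m λ.
The fourth-smallest nonzero thickness corresponds to m = 4: t = m λ / (2 n) = 4.00 × 634 / (2 × 1.323) = 958 nm.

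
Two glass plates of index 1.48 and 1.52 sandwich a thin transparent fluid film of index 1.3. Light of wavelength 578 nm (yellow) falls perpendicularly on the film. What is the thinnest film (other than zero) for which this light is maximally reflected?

At the upper boundary (n = 1.48 to n = 1.3) the reflected ray undergoes no phase shift.
Ray reflecting at the bottom interface goes from n = 1.3 toward n = 1.52: a half-wave phase shift.
Net: one phase inversion between the two reflected rays.
For strong reflection here: 2 n t = (m + ½) λ.
Minimum at m = 0: t = λ / (4 n) = 578 / (4 × 1.3) = 111 nm.

111 nm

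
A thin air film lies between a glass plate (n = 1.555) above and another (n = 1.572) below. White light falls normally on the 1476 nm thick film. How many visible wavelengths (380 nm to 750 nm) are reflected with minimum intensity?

Ray reflecting at the top interface goes from n = 1.555 toward n = 1.0: no phase shift.
Bottom surface (1.0 → 1.572): reflection off a higher-index medium gives a half-wave phase shift.
The two reflections differ by half a wavelength.
With one net inversion, destructive interference in reflection requires 2 n t = m λ.
λ = 2 n t / m = 2952 / m nm.
m=3: 984 nm (IR); m=4: 738 nm (visible); m=5: 590 nm (visible); m=6: 492 nm (visible); m=7: 422 nm (visible); m=8: 369 nm (UV).

4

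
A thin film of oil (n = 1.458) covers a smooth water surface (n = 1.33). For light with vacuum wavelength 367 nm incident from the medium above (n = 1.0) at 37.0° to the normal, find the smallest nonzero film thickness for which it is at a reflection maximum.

At the upper boundary (n = 1.0 to n = 1.458) the reflected ray undergoes a half-wave phase shift.
At the lower boundary (n = 1.458 to n = 1.33) the reflected ray undergoes no phase shift.
The two reflections differ by half a wavelength.
With one net inversion, constructive interference in reflection requires 2 n t cos θ_r = (m + ½) λ.
Snell's law: 1.0 sin 37.0° = 1.458 sin θ_r → sin θ_r = 0.413, cos θ_r = 0.911.
Minimum at m = 0: t = λ / (4 n cos θ_r) = 367 / (4 × 1.458 × 0.911) = 69.1 nm.

69.1 nm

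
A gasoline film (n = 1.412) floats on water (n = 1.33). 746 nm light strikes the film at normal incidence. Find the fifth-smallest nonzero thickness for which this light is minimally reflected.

1321 nm

Ray reflecting at the top interface goes from n = 1.0 toward n = 1.412: a half-wave phase shift.
Ray reflecting at the bottom interface goes from n = 1.412 toward n = 1.33: no phase shift.
Net: one phase inversion between the two reflected rays.
With one net inversion, destructive interference in reflection requires 2 n t = m λ.
The fifth-smallest nonzero thickness corresponds to m = 5: t = m λ / (2 n) = 5.00 × 746 / (2 × 1.412) = 1321 nm.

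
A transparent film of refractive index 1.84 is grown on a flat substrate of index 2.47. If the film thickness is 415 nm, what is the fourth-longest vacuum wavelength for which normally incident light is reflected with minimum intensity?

436 nm

At the upper boundary (n = 1.0 to n = 1.84) the reflected ray undergoes a half-wave phase shift.
Bottom surface (1.84 → 2.47): reflection off a higher-index medium gives a half-wave phase shift.
Zero or two π shifts → no net half-wave offset.
For dark reflection here: 2 n t = (m + ½) λ.
λ = 2 n t / (m + ½). The fourth-longest wavelength is m = 3: λ = 2 × 1.84 × 415 / 3.50 = 436 nm.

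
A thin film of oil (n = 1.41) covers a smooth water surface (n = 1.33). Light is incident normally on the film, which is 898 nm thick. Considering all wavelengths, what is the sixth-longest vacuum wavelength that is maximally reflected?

Ray reflecting at the top interface goes from n = 1.0 toward n = 1.41: a half-wave phase shift.
Ray reflecting at the bottom interface goes from n = 1.41 toward n = 1.33: no phase shift.
Exactly one π shift → a net half-wave offset.
With one net inversion, constructive interference in reflection requires 2 n t = (m + ½) λ.
λ = 2 n t / (m + ½). The sixth-longest wavelength is m = 5: λ = 2 × 1.41 × 898 / 5.50 = 460 nm.

460 nm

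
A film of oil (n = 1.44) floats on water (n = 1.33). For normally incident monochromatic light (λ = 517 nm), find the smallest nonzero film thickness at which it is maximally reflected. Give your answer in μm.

0.0898 μm

Top surface (1.0 → 1.44): reflection off a higher-index medium gives a half-wave phase shift.
At the lower boundary (n = 1.44 to n = 1.33) the reflected ray undergoes no phase shift.
Net: one phase inversion between the two reflected rays.
With one net inversion, constructive interference in reflection requires 2 n t = (m + ½) λ.
Minimum at m = 0: t = λ / (4 n) = 517 / (4 × 1.44) = 89.8 nm.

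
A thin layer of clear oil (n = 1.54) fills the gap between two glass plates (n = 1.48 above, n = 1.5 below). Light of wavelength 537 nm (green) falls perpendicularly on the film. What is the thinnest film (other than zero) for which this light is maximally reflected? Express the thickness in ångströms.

Top surface (1.48 → 1.54): reflection off a higher-index medium gives a half-wave phase shift.
At the lower boundary (n = 1.54 to n = 1.5) the reflected ray undergoes no phase shift.
Exactly one π shift → a net half-wave offset.
So the condition for constructive reflection is 2 n t = (m + ½) λ.
Minimum at m = 0: t = λ / (4 n) = 537 / (4 × 1.54) = 87.2 nm.

872 Å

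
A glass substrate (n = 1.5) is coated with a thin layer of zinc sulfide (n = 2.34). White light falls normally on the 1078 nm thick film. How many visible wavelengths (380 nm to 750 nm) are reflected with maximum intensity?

At the upper boundary (n = 1.0 to n = 2.34) the reflected ray undergoes a half-wave phase shift.
Bottom surface (2.34 → 1.5): reflection off a lower-index medium gives no phase shift.
Exactly one π shift → a net half-wave offset.
So the condition for constructive reflection is 2 n t = (m + ½) λ.
λ = 2 n t / (m + ½) = 5045 / (m + ½) nm.
m=6: 776 nm (IR); m=7: 673 nm (visible); m=8: 594 nm (visible); m=9: 531 nm (visible); m=10: 480 nm (visible); m=11: 439 nm (visible); m=12: 404 nm (visible); m=13: 374 nm (UV).

6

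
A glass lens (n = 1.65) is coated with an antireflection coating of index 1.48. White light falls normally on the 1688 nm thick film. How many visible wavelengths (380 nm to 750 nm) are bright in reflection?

7

Ray reflecting at the top interface goes from n = 1.0 toward n = 1.48: a half-wave phase shift.
At the lower boundary (n = 1.48 to n = 1.65) the reflected ray undergoes a half-wave phase shift.
The two reflections carry the same phase change, so no net offset.
So the condition for constructive reflection is 2 n t = m λ.
λ = 2 n t / m = 4996 / m nm.
m=6: 833 nm (IR); m=7: 714 nm (visible); m=8: 625 nm (visible); m=9: 555 nm (visible); m=10: 500 nm (visible); m=11: 454 nm (visible); m=12: 416 nm (visible); m=13: 384 nm (visible); m=14: 357 nm (UV).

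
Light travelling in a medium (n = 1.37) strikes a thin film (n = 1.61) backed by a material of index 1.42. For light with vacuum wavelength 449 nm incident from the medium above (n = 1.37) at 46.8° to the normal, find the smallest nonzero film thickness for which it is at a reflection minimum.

At the upper boundary (n = 1.37 to n = 1.61) the reflected ray undergoes a half-wave phase shift.
At the lower boundary (n = 1.61 to n = 1.42) the reflected ray undergoes no phase shift.
The two reflections differ by half a wavelength.
With one net inversion, destructive interference in reflection requires 2 n t cos θ_r = m λ.
Snell's law: 1.37 sin 46.8° = 1.61 sin θ_r → sin θ_r = 0.620, cos θ_r = 0.784.
Minimum nonzero at m = 1: t = λ / (2 n cos θ_r) = 449 / (2 × 1.61 × 0.784) = 178 nm.

178 nm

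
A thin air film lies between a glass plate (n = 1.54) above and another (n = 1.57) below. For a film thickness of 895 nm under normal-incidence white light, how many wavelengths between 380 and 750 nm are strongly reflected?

3

Top surface (1.54 → 1.0): reflection off a lower-index medium gives no phase shift.
Bottom surface (1.0 → 1.57): reflection off a higher-index medium gives a half-wave phase shift.
The two reflections differ by half a wavelength.
So the condition for constructive reflection is 2 n t = (m + ½) λ.
λ = 2 n t / (m + ½) = 1790 / (m + ½) nm.
m=1: 1193 nm (IR); m=2: 716 nm (visible); m=3: 511 nm (visible); m=4: 398 nm (visible); m=5: 325 nm (UV).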